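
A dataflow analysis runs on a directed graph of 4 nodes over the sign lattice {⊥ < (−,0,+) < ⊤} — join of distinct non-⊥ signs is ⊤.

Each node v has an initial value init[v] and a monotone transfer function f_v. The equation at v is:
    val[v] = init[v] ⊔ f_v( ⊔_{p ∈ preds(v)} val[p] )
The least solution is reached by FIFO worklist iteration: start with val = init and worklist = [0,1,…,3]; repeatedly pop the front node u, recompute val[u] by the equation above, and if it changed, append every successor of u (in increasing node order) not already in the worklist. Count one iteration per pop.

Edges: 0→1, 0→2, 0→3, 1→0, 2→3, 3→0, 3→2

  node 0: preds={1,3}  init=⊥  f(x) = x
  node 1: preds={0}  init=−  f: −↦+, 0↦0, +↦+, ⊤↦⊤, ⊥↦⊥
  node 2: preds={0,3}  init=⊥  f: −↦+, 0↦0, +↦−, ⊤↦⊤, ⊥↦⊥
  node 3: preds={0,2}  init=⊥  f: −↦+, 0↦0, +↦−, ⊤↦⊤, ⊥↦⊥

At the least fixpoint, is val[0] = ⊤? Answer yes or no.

Trace (8 dequeues):
  [1] u=0 | in − | out − | prev ⊥ | push {}
  [2] u=1 | in − | out ⊤ | prev − | push {0}
  [3] u=2 | in − | out + | prev ⊥ | push {}
  [4] u=3 | in ⊤ | out ⊤ | prev ⊥ | push {2}
  [5] u=0 | in ⊤ | out ⊤ | prev − | push {1,3}
  [6] u=2 | in ⊤ | out ⊤ | prev + | push {}
  [7] u=1 | in ⊤ | out ⊤ | ==
  [8] u=3 | in ⊤ | out ⊤ | ==

Converged values:
  [0] ⊤
  [1] ⊤
  [2] ⊤
  [3] ⊤

yes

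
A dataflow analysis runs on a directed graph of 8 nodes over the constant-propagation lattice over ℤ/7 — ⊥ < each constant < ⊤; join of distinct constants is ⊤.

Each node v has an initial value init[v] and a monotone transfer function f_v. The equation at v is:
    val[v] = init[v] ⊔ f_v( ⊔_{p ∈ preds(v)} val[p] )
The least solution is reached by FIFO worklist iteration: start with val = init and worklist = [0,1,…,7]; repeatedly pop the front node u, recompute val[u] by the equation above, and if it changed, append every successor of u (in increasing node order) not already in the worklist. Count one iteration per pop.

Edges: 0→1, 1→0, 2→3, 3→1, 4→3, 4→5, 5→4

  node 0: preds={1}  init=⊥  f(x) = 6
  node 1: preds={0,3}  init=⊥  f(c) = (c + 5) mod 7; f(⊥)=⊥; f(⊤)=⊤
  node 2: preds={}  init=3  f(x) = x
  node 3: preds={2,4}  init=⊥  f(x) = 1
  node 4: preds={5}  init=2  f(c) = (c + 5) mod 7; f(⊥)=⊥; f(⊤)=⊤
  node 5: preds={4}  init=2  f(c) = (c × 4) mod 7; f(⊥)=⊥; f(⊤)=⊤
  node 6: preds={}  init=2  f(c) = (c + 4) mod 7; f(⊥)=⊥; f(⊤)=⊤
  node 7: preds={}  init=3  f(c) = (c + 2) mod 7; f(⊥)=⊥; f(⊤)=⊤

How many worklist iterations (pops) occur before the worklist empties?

13

Iteration log — 13 steps:
  step 1. node 0  ⊔preds=⊥  new=6  old=⊥  +wl: 
  step 2. node 1  ⊔preds=6  new=4  old=⊥  +wl: 0
  step 3. node 2  ⊔preds=⊥  new=3  stable
  step 4. node 3  ⊔preds=⊤  new=1  old=⊥  +wl: 1
  step 5. node 4  ⊔preds=2  new=⊤  old=2  +wl: 3
  step 6. node 5  ⊔preds=⊤  new=⊤  old=2  +wl: 4
  step 7. node 6  ⊔preds=⊥  new=2  stable
  step 8. node 7  ⊔preds=⊥  new=3  stable
  step 9. node 0  ⊔preds=4  new=6  stable
  step 10. node 1  ⊔preds=⊤  new=⊤  old=4  +wl: 0
  step 11. node 3  ⊔preds=⊤  new=1  stable
  step 12. node 4  ⊔preds=⊤  new=⊤  stable
  step 13. node 0  ⊔preds=⊤  new=6  stable

Least fixpoint reached:
  node 0: 6
  node 1: ⊤
  node 2: 3
  node 3: 1
  node 4: ⊤
  node 5: ⊤
  node 6: 2
  node 7: 3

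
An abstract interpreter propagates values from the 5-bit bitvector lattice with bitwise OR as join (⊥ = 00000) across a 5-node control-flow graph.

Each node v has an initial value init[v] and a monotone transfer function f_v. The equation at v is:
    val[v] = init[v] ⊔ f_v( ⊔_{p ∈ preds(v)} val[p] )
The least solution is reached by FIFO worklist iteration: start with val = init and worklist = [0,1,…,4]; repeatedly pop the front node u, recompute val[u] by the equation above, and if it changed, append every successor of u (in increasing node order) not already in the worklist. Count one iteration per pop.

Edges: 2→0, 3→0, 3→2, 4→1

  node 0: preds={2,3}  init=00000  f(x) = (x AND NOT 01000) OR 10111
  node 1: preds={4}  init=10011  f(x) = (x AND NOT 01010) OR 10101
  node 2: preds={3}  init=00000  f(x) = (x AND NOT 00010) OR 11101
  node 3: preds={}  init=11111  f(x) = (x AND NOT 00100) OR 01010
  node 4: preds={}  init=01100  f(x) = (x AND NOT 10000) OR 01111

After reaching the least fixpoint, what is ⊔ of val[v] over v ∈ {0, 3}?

11111

Trace (7 dequeues):
  [1] u=0 | in 11111 | out 10111 | prev 00000 | push {}
  [2] u=1 | in 01100 | out 10111 | prev 10011 | push {}
  [3] u=2 | in 11111 | out 11101 | prev 00000 | push {0}
  [4] u=3 | in 00000 | out 11111 | ==
  [5] u=4 | in 00000 | out 01111 | prev 01100 | push {1}
  [6] u=0 | in 11111 | out 10111 | ==
  [7] u=1 | in 01111 | out 10111 | ==

Converged values:
  [0] 10111
  [1] 10111
  [2] 11101
  [3] 11111
  [4] 01111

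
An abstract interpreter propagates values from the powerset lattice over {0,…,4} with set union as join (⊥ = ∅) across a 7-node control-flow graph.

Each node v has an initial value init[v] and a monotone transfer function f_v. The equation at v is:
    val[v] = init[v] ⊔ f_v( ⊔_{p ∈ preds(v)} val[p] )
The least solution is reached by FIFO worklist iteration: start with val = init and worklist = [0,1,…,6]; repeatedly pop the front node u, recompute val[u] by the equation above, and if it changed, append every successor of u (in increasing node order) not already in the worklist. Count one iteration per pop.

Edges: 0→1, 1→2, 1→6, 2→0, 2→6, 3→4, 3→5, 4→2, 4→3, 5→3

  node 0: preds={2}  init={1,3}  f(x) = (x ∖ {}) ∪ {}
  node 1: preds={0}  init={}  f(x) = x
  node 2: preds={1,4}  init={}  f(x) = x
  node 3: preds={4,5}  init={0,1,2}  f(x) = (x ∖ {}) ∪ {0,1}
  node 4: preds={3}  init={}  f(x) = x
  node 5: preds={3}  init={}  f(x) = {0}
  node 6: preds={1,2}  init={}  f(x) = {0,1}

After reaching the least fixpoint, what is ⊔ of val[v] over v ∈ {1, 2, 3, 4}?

{0,1,2,3}

Iteration log — 15 steps:
  step 1. node 0  ⊔preds={}  new={1,3}  stable
  step 2. node 1  ⊔preds={1,3}  new={1,3}  old={}  +wl: 
  step 3. node 2  ⊔preds={1,3}  new={1,3}  old={}  +wl: 0
  step 4. node 3  ⊔preds={}  new={0,1,2}  stable
  step 5. node 4  ⊔preds={0,1,2}  new={0,1,2}  old={}  +wl: 2,3
  step 6. node 5  ⊔preds={0,1,2}  new={0}  old={}  +wl: 
  step 7. node 6  ⊔preds={1,3}  new={0,1}  old={}  +wl: 
  step 8. node 0  ⊔preds={1,3}  new={1,3}  stable
  step 9. node 2  ⊔preds={0,1,2,3}  new={0,1,2,3}  old={1,3}  +wl: 0,6
  step 10. node 3  ⊔preds={0,1,2}  new={0,1,2}  stable
  step 11. node 0  ⊔preds={0,1,2,3}  new={0,1,2,3}  old={1,3}  +wl: 1
  step 12. node 6  ⊔preds={0,1,2,3}  new={0,1}  stable
  step 13. node 1  ⊔preds={0,1,2,3}  new={0,1,2,3}  old={1,3}  +wl: 2,6
  step 14. node 2  ⊔preds={0,1,2,3}  new={0,1,2,3}  stable
  step 15. node 6  ⊔preds={0,1,2,3}  new={0,1}  stable

Least fixpoint reached:
  node 0: {0,1,2,3}
  node 1: {0,1,2,3}
  node 2: {0,1,2,3}
  node 3: {0,1,2}
  node 4: {0,1,2}
  node 5: {0}
  node 6: {0,1}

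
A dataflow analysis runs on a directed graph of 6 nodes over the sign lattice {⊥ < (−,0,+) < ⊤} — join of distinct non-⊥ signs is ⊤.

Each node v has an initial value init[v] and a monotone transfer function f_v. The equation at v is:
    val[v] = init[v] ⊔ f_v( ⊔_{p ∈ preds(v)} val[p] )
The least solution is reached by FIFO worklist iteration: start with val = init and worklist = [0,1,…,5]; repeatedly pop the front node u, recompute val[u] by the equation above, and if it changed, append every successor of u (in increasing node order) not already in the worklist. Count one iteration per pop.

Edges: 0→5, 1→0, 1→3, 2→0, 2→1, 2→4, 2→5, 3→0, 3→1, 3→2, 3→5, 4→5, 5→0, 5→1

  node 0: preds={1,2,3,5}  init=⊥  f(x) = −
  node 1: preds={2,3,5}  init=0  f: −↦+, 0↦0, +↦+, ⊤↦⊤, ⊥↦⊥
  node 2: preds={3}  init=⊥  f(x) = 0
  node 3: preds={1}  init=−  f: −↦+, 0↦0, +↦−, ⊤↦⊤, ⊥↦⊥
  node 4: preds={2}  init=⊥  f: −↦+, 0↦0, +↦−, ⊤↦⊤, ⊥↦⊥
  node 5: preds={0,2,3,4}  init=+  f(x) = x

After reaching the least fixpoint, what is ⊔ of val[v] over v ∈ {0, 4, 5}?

Worklist (9 pops):
  #1 pop 0: in=⊤ → − (was ⊥); enqueue []
  #2 pop 1: in=⊤ → ⊤ (was 0); enqueue [0]
  #3 pop 2: in=− → 0 (was ⊥); enqueue [1]
  #4 pop 3: in=⊤ → ⊤ (was −); enqueue [2]
  #5 pop 4: in=0 → 0 (was ⊥); enqueue []
  #6 pop 5: in=⊤ → ⊤ (was +); enqueue []
  #7 pop 0: in=⊤ → − (no change)
  #8 pop 1: in=⊤ → ⊤ (no change)
  #9 pop 2: in=⊤ → 0 (no change)

Fixpoint:
  val[0] = −
  val[1] = ⊤
  val[2] = 0
  val[3] = ⊤
  val[4] = 0
  val[5] = ⊤

⊤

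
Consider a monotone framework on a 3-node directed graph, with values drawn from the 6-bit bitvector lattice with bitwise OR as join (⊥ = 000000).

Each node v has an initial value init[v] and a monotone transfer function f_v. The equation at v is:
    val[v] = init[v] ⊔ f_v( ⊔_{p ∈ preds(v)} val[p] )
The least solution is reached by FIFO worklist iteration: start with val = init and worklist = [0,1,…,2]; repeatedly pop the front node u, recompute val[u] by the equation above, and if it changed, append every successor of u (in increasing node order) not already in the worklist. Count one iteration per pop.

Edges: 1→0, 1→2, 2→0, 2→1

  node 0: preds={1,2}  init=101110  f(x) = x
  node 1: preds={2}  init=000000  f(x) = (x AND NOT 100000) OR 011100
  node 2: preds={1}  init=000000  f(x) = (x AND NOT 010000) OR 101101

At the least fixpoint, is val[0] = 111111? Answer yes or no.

Iteration log — 7 steps:
  step 1. node 0  ⊔preds=000000  new=101110  stable
  step 2. node 1  ⊔preds=000000  new=011100  old=000000  +wl: 0
  step 3. node 2  ⊔preds=011100  new=101101  old=000000  +wl: 1
  step 4. node 0  ⊔preds=111101  new=111111  old=101110  +wl: 
  step 5. node 1  ⊔preds=101101  new=011101  old=011100  +wl: 0,2
  step 6. node 0  ⊔preds=111101  new=111111  stable
  step 7. node 2  ⊔preds=011101  new=101101  stable

Least fixpoint reached:
  node 0: 111111
  node 1: 011101
  node 2: 101101

yes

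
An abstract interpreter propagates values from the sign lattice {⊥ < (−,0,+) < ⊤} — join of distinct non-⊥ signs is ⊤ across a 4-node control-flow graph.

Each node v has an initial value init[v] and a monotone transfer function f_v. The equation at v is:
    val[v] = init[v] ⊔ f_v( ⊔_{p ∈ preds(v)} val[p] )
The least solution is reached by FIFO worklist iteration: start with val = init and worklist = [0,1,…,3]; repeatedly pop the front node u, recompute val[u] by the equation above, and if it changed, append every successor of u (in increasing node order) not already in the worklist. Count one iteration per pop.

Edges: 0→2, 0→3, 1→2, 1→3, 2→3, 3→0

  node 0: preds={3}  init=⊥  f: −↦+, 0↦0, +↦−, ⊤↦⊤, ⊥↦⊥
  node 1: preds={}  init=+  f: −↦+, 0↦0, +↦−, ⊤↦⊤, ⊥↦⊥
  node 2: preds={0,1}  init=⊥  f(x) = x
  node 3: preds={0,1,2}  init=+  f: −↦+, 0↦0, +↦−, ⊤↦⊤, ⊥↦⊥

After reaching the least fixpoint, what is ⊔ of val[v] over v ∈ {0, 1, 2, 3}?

Trace (7 dequeues):
  [1] u=0 | in + | out − | prev ⊥ | push {}
  [2] u=1 | in ⊥ | out + | ==
  [3] u=2 | in ⊤ | out ⊤ | prev ⊥ | push {}
  [4] u=3 | in ⊤ | out ⊤ | prev + | push {0}
  [5] u=0 | in ⊤ | out ⊤ | prev − | push {2,3}
  [6] u=2 | in ⊤ | out ⊤ | ==
  [7] u=3 | in ⊤ | out ⊤ | ==

Converged values:
  [0] ⊤
  [1] +
  [2] ⊤
  [3] ⊤

⊤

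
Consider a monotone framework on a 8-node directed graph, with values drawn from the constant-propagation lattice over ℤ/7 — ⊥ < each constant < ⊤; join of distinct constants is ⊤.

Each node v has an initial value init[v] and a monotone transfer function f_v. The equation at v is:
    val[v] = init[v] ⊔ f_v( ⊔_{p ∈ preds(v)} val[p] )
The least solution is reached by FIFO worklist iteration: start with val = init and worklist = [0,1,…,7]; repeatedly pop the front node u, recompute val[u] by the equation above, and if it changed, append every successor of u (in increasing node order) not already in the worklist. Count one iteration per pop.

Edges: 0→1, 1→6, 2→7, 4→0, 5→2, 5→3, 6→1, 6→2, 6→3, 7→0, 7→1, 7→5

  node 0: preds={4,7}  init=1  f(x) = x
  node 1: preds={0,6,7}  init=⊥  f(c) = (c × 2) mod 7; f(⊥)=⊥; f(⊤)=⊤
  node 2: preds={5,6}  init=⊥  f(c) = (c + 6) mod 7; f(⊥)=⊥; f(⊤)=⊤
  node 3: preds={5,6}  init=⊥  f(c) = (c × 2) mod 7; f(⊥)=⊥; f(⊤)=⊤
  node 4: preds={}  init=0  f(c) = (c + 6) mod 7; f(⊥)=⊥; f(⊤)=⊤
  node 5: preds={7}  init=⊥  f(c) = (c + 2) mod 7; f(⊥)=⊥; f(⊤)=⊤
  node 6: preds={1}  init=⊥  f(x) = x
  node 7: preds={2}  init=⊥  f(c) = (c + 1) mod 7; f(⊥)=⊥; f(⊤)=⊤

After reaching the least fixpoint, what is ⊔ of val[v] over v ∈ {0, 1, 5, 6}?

Iteration log — 17 steps:
  step 1. node 0  ⊔preds=0  new=⊤  old=1  +wl: 
  step 2. node 1  ⊔preds=⊤  new=⊤  old=⊥  +wl: 
  step 3. node 2  ⊔preds=⊥  new=⊥  stable
  step 4. node 3  ⊔preds=⊥  new=⊥  stable
  step 5. node 4  ⊔preds=⊥  new=0  stable
  step 6. node 5  ⊔preds=⊥  new=⊥  stable
  step 7. node 6  ⊔preds=⊤  new=⊤  old=⊥  +wl: 1,2,3
  step 8. node 7  ⊔preds=⊥  new=⊥  stable
  step 9. node 1  ⊔preds=⊤  new=⊤  stable
  step 10. node 2  ⊔preds=⊤  new=⊤  old=⊥  +wl: 7
  step 11. node 3  ⊔preds=⊤  new=⊤  old=⊥  +wl: 
  step 12. node 7  ⊔preds=⊤  new=⊤  old=⊥  +wl: 0,1,5
  step 13. node 0  ⊔preds=⊤  new=⊤  stable
  step 14. node 1  ⊔preds=⊤  new=⊤  stable
  step 15. node 5  ⊔preds=⊤  new=⊤  old=⊥  +wl: 2,3
  step 16. node 2  ⊔preds=⊤  new=⊤  stable
  step 17. node 3  ⊔preds=⊤  new=⊤  stable

Least fixpoint reached:
  node 0: ⊤
  node 1: ⊤
  node 2: ⊤
  node 3: ⊤
  node 4: 0
  node 5: ⊤
  node 6: ⊤
  node 7: ⊤

⊤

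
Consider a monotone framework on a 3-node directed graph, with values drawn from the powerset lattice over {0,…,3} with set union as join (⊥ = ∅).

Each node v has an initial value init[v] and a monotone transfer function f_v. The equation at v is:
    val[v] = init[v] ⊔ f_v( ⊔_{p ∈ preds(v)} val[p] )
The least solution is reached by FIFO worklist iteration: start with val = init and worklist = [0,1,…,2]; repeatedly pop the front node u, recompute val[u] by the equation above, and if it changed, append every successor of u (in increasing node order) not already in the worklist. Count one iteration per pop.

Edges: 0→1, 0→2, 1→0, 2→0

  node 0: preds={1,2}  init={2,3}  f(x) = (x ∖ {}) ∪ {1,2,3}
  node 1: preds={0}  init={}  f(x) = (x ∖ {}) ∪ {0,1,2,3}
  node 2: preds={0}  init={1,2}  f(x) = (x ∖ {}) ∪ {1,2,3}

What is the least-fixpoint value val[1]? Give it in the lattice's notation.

{0,1,2,3}

Worklist (7 pops):
  #1 pop 0: in={1,2} → {1,2,3} (was {2,3}); enqueue []
  #2 pop 1: in={1,2,3} → {0,1,2,3} (was {}); enqueue [0]
  #3 pop 2: in={1,2,3} → {1,2,3} (was {1,2}); enqueue []
  #4 pop 0: in={0,1,2,3} → {0,1,2,3} (was {1,2,3}); enqueue [1,2]
  #5 pop 1: in={0,1,2,3} → {0,1,2,3} (no change)
  #6 pop 2: in={0,1,2,3} → {0,1,2,3} (was {1,2,3}); enqueue [0]
  #7 pop 0: in={0,1,2,3} → {0,1,2,3} (no change)

Fixpoint:
  val[0] = {0,1,2,3}
  val[1] = {0,1,2,3}
  val[2] = {0,1,2,3}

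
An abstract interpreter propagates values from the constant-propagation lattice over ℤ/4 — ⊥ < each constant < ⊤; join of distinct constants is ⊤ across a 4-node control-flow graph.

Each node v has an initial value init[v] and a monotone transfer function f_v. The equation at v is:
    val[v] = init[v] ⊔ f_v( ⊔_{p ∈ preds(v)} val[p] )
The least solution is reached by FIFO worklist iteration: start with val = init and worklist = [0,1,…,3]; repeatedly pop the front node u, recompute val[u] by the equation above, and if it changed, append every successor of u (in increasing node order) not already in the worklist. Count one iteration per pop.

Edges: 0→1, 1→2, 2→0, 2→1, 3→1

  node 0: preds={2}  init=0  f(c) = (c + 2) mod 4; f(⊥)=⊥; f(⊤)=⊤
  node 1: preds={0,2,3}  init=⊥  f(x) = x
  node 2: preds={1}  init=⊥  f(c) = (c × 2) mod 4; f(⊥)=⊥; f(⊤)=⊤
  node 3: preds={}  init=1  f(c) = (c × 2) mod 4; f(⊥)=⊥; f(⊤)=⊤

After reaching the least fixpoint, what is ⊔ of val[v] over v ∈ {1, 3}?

Worklist (6 pops):
  #1 pop 0: in=⊥ → 0 (no change)
  #2 pop 1: in=⊤ → ⊤ (was ⊥); enqueue []
  #3 pop 2: in=⊤ → ⊤ (was ⊥); enqueue [0,1]
  #4 pop 3: in=⊥ → 1 (no change)
  #5 pop 0: in=⊤ → ⊤ (was 0); enqueue []
  #6 pop 1: in=⊤ → ⊤ (no change)

Fixpoint:
  val[0] = ⊤
  val[1] = ⊤
  val[2] = ⊤
  val[3] = 1

⊤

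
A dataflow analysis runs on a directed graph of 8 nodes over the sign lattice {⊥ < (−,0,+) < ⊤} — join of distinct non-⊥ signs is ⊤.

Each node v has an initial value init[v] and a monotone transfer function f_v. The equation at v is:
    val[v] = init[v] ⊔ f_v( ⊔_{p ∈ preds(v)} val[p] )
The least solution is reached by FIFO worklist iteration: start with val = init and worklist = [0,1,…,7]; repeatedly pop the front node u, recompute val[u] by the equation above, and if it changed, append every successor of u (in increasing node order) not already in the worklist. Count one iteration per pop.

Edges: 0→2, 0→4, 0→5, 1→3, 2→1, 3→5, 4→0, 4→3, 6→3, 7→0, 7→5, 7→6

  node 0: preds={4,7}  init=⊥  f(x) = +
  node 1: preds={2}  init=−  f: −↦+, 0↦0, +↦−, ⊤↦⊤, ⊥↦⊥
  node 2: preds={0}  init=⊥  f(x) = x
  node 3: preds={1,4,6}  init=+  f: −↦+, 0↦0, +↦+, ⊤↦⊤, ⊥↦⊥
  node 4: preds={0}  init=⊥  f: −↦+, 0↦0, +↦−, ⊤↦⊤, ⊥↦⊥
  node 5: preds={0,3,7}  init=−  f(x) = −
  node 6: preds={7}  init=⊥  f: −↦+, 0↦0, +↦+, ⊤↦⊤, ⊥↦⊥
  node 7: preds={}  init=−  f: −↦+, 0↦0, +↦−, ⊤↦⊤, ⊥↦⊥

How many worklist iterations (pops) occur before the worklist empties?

12

Iteration log — 12 steps:
  step 1. node 0  ⊔preds=−  new=+  old=⊥  +wl: 
  step 2. node 1  ⊔preds=⊥  new=−  stable
  step 3. node 2  ⊔preds=+  new=+  old=⊥  +wl: 1
  step 4. node 3  ⊔preds=−  new=+  stable
  step 5. node 4  ⊔preds=+  new=−  old=⊥  +wl: 0,3
  step 6. node 5  ⊔preds=⊤  new=−  stable
  step 7. node 6  ⊔preds=−  new=+  old=⊥  +wl: 
  step 8. node 7  ⊔preds=⊥  new=−  stable
  step 9. node 1  ⊔preds=+  new=−  stable
  step 10. node 0  ⊔preds=−  new=+  stable
  step 11. node 3  ⊔preds=⊤  new=⊤  old=+  +wl: 5
  step 12. node 5  ⊔preds=⊤  new=−  stable

Least fixpoint reached:
  node 0: +
  node 1: −
  node 2: +
  node 3: ⊤
  node 4: −
  node 5: −
  node 6: +
  node 7: −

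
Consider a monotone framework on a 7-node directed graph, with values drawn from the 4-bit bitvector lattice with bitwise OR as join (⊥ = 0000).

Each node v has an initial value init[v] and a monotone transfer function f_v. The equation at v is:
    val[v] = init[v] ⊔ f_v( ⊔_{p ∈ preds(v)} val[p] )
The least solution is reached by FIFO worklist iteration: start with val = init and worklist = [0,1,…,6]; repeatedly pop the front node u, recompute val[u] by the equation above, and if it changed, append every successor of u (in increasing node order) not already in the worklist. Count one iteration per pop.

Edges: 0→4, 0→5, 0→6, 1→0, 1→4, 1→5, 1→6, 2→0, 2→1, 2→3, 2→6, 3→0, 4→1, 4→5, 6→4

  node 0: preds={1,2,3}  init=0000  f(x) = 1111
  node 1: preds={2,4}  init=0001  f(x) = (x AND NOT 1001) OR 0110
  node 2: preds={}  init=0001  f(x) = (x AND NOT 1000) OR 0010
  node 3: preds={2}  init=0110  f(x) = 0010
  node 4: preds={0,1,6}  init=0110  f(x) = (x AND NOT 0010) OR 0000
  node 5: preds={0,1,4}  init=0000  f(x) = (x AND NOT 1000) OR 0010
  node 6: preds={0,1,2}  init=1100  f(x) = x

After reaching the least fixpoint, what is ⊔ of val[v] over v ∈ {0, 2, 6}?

Worklist (10 pops):
  #1 pop 0: in=0111 → 1111 (was 0000); enqueue []
  #2 pop 1: in=0111 → 0111 (was 0001); enqueue [0]
  #3 pop 2: in=0000 → 0011 (was 0001); enqueue [1]
  #4 pop 3: in=0011 → 0110 (no change)
  #5 pop 4: in=1111 → 1111 (was 0110); enqueue []
  #6 pop 5: in=1111 → 0111 (was 0000); enqueue []
  #7 pop 6: in=1111 → 1111 (was 1100); enqueue [4]
  #8 pop 0: in=0111 → 1111 (no change)
  #9 pop 1: in=1111 → 0111 (no change)
  #10 pop 4: in=1111 → 1111 (no change)

Fixpoint:
  val[0] = 1111
  val[1] = 0111
  val[2] = 0011
  val[3] = 0110
  val[4] = 1111
  val[5] = 0111
  val[6] = 1111

1111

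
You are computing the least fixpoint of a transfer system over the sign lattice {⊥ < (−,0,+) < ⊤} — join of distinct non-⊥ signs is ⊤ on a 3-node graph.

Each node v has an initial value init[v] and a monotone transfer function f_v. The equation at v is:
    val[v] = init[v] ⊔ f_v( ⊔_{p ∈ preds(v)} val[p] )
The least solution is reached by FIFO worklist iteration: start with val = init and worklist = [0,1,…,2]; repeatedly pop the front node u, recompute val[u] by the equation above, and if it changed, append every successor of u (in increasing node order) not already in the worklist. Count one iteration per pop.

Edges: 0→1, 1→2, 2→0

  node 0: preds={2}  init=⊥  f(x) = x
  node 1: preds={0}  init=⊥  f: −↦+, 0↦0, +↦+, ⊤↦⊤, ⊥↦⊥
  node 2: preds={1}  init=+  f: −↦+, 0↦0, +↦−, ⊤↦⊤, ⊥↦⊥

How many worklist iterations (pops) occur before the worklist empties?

Worklist (6 pops):
  #1 pop 0: in=+ → + (was ⊥); enqueue []
  #2 pop 1: in=+ → + (was ⊥); enqueue []
  #3 pop 2: in=+ → ⊤ (was +); enqueue [0]
  #4 pop 0: in=⊤ → ⊤ (was +); enqueue [1]
  #5 pop 1: in=⊤ → ⊤ (was +); enqueue [2]
  #6 pop 2: in=⊤ → ⊤ (no change)

Fixpoint:
  val[0] = ⊤
  val[1] = ⊤
  val[2] = ⊤

6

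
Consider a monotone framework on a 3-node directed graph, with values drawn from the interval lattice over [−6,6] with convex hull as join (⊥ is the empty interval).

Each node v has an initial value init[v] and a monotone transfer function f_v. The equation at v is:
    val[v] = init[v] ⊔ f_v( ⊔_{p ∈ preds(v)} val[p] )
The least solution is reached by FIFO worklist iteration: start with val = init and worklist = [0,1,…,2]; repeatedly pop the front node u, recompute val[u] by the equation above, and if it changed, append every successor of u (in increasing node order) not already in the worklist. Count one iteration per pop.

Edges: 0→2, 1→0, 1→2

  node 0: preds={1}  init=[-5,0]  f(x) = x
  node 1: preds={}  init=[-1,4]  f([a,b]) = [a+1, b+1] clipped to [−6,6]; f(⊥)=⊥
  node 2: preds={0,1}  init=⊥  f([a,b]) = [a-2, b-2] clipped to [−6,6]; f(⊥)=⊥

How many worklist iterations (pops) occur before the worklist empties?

Trace (3 dequeues):
  [1] u=0 | in [-1,4] | out [-5,4] | prev [-5,0] | push {}
  [2] u=1 | in ⊥ | out [-1,4] | ==
  [3] u=2 | in [-5,4] | out [-6,2] | prev ⊥ | push {}

Converged values:
  [0] [-5,4]
  [1] [-1,4]
  [2] [-6,2]

3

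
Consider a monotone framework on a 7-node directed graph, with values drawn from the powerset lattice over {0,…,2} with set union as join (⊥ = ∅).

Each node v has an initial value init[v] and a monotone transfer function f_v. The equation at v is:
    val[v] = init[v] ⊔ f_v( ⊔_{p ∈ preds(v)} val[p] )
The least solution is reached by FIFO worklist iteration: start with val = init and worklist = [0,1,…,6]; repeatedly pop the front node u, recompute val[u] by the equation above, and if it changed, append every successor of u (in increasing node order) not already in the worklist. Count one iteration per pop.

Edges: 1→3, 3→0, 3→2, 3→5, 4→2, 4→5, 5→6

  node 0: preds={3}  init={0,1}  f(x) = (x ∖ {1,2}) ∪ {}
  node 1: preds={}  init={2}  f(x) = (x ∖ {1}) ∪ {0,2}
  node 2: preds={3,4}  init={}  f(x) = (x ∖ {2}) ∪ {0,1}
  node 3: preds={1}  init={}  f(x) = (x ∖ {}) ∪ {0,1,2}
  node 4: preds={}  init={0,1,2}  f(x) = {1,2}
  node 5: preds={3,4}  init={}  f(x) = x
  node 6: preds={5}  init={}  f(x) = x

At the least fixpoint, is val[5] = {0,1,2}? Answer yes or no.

Trace (9 dequeues):
  [1] u=0 | in {} | out {0,1} | ==
  [2] u=1 | in {} | out {0,2} | prev {2} | push {}
  [3] u=2 | in {0,1,2} | out {0,1} | prev {} | push {}
  [4] u=3 | in {0,2} | out {0,1,2} | prev {} | push {0,2}
  [5] u=4 | in {} | out {0,1,2} | ==
  [6] u=5 | in {0,1,2} | out {0,1,2} | prev {} | push {}
  [7] u=6 | in {0,1,2} | out {0,1,2} | prev {} | push {}
  [8] u=0 | in {0,1,2} | out {0,1} | ==
  [9] u=2 | in {0,1,2} | out {0,1} | ==

Converged values:
  [0] {0,1}
  [1] {0,2}
  [2] {0,1}
  [3] {0,1,2}
  [4] {0,1,2}
  [5] {0,1,2}
  [6] {0,1,2}

yes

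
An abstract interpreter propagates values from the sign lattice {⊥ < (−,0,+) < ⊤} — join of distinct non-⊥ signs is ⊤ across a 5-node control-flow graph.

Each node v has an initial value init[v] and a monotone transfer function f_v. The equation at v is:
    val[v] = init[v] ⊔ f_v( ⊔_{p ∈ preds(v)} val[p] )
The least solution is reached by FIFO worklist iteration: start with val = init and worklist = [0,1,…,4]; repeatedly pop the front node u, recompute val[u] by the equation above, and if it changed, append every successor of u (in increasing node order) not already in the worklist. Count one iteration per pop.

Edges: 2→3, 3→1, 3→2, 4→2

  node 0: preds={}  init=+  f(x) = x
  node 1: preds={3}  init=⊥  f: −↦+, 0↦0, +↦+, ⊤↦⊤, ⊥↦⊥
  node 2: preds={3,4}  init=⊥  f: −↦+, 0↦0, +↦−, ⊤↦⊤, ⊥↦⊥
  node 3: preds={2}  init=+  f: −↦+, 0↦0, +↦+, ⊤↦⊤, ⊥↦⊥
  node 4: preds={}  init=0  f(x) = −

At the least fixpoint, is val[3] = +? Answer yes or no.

no

Trace (7 dequeues):
  [1] u=0 | in ⊥ | out + | ==
  [2] u=1 | in + | out + | prev ⊥ | push {}
  [3] u=2 | in ⊤ | out ⊤ | prev ⊥ | push {}
  [4] u=3 | in ⊤ | out ⊤ | prev + | push {1,2}
  [5] u=4 | in ⊥ | out ⊤ | prev 0 | push {}
  [6] u=1 | in ⊤ | out ⊤ | prev + | push {}
  [7] u=2 | in ⊤ | out ⊤ | ==

Converged values:
  [0] +
  [1] ⊤
  [2] ⊤
  [3] ⊤
  [4] ⊤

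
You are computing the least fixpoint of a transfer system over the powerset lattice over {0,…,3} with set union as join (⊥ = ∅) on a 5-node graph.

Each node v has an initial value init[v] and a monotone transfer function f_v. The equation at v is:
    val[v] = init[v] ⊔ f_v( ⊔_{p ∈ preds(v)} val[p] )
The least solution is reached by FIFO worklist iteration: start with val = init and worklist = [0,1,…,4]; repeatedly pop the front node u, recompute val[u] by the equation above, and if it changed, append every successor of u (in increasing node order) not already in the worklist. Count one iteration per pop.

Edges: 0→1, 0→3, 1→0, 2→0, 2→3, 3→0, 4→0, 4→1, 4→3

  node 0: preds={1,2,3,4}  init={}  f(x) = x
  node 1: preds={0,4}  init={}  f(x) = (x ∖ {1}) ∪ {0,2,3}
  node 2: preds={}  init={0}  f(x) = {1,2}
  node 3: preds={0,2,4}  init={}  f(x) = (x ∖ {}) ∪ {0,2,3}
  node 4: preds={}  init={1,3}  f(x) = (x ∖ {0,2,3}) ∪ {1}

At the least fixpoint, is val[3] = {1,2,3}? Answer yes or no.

no

Worklist (8 pops):
  #1 pop 0: in={0,1,3} → {0,1,3} (was {}); enqueue []
  #2 pop 1: in={0,1,3} → {0,2,3} (was {}); enqueue [0]
  #3 pop 2: in={} → {0,1,2} (was {0}); enqueue []
  #4 pop 3: in={0,1,2,3} → {0,1,2,3} (was {}); enqueue []
  #5 pop 4: in={} → {1,3} (no change)
  #6 pop 0: in={0,1,2,3} → {0,1,2,3} (was {0,1,3}); enqueue [1,3]
  #7 pop 1: in={0,1,2,3} → {0,2,3} (no change)
  #8 pop 3: in={0,1,2,3} → {0,1,2,3} (no change)

Fixpoint:
  val[0] = {0,1,2,3}
  val[1] = {0,2,3}
  val[2] = {0,1,2}
  val[3] = {0,1,2,3}
  val[4] = {1,3}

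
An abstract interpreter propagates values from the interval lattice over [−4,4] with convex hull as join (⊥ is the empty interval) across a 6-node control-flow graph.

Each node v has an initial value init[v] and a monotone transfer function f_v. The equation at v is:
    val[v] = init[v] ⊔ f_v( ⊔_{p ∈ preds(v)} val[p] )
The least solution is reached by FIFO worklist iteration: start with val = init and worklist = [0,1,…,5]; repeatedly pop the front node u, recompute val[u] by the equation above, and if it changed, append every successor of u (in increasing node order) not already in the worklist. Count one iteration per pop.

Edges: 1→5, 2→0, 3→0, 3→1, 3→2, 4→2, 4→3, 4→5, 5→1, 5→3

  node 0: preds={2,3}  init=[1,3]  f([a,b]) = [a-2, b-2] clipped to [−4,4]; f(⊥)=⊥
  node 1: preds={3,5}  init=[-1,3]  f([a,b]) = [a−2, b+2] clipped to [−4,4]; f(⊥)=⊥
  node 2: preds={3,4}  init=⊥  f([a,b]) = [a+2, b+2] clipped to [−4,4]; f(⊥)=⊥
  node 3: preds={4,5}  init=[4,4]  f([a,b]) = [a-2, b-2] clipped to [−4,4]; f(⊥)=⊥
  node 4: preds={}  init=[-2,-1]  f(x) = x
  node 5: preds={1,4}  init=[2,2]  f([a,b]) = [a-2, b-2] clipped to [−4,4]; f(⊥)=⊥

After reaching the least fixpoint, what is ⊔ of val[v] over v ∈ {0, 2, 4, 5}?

[-4,4]

Trace (12 dequeues):
  [1] u=0 | in [4,4] | out [1,3] | ==
  [2] u=1 | in [2,4] | out [-1,4] | prev [-1,3] | push {}
  [3] u=2 | in [-2,4] | out [0,4] | prev ⊥ | push {0}
  [4] u=3 | in [-2,2] | out [-4,4] | prev [4,4] | push {1,2}
  [5] u=4 | in ⊥ | out [-2,-1] | ==
  [6] u=5 | in [-2,4] | out [-4,2] | prev [2,2] | push {3}
  [7] u=0 | in [-4,4] | out [-4,3] | prev [1,3] | push {}
  [8] u=1 | in [-4,4] | out [-4,4] | prev [-1,4] | push {5}
  [9] u=2 | in [-4,4] | out [-2,4] | prev [0,4] | push {0}
  [10] u=3 | in [-4,2] | out [-4,4] | ==
  [11] u=5 | in [-4,4] | out [-4,2] | ==
  [12] u=0 | in [-4,4] | out [-4,3] | ==

Converged values:
  [0] [-4,3]
  [1] [-4,4]
  [2] [-2,4]
  [3] [-4,4]
  [4] [-2,-1]
  [5] [-4,2]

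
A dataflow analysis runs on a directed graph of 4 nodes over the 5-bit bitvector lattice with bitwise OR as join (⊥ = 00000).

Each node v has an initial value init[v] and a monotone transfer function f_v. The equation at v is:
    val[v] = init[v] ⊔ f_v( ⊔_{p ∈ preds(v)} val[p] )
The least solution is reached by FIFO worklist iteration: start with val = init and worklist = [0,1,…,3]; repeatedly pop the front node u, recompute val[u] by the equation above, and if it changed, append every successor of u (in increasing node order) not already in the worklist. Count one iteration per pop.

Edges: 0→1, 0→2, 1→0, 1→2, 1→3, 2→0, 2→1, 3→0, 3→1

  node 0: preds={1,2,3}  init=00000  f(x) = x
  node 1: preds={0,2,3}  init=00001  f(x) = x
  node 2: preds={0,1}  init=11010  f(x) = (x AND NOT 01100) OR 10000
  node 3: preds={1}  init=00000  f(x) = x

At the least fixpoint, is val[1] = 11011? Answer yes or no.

Worklist (6 pops):
  #1 pop 0: in=11011 → 11011 (was 00000); enqueue []
  #2 pop 1: in=11011 → 11011 (was 00001); enqueue [0]
  #3 pop 2: in=11011 → 11011 (was 11010); enqueue [1]
  #4 pop 3: in=11011 → 11011 (was 00000); enqueue []
  #5 pop 0: in=11011 → 11011 (no change)
  #6 pop 1: in=11011 → 11011 (no change)

Fixpoint:
  val[0] = 11011
  val[1] = 11011
  val[2] = 11011
  val[3] = 11011

yes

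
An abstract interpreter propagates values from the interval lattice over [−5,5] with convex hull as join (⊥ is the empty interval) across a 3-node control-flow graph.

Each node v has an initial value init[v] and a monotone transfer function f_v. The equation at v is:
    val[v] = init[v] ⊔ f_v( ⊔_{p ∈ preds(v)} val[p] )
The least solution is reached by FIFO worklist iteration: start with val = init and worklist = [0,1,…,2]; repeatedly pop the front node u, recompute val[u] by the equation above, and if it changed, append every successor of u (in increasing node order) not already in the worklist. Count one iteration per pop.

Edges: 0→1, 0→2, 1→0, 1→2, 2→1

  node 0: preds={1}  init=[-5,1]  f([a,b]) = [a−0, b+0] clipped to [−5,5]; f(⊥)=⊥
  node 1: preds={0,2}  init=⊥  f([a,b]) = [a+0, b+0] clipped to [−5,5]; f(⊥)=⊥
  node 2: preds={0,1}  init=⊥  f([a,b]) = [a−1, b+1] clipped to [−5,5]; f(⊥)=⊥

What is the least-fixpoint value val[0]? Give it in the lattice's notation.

Worklist (17 pops):
  #1 pop 0: in=⊥ → [-5,1] (no change)
  #2 pop 1: in=[-5,1] → [-5,1] (was ⊥); enqueue [0]
  #3 pop 2: in=[-5,1] → [-5,2] (was ⊥); enqueue [1]
  #4 pop 0: in=[-5,1] → [-5,1] (no change)
  #5 pop 1: in=[-5,2] → [-5,2] (was [-5,1]); enqueue [0,2]
  #6 pop 0: in=[-5,2] → [-5,2] (was [-5,1]); enqueue [1]
  #7 pop 2: in=[-5,2] → [-5,3] (was [-5,2]); enqueue []
  #8 pop 1: in=[-5,3] → [-5,3] (was [-5,2]); enqueue [0,2]
  #9 pop 0: in=[-5,3] → [-5,3] (was [-5,2]); enqueue [1]
  #10 pop 2: in=[-5,3] → [-5,4] (was [-5,3]); enqueue []
  #11 pop 1: in=[-5,4] → [-5,4] (was [-5,3]); enqueue [0,2]
  #12 pop 0: in=[-5,4] → [-5,4] (was [-5,3]); enqueue [1]
  #13 pop 2: in=[-5,4] → [-5,5] (was [-5,4]); enqueue []
  #14 pop 1: in=[-5,5] → [-5,5] (was [-5,4]); enqueue [0,2]
  #15 pop 0: in=[-5,5] → [-5,5] (was [-5,4]); enqueue [1]
  #16 pop 2: in=[-5,5] → [-5,5] (no change)
  #17 pop 1: in=[-5,5] → [-5,5] (no change)

Fixpoint:
  val[0] = [-5,5]
  val[1] = [-5,5]
  val[2] = [-5,5]

[-5,5]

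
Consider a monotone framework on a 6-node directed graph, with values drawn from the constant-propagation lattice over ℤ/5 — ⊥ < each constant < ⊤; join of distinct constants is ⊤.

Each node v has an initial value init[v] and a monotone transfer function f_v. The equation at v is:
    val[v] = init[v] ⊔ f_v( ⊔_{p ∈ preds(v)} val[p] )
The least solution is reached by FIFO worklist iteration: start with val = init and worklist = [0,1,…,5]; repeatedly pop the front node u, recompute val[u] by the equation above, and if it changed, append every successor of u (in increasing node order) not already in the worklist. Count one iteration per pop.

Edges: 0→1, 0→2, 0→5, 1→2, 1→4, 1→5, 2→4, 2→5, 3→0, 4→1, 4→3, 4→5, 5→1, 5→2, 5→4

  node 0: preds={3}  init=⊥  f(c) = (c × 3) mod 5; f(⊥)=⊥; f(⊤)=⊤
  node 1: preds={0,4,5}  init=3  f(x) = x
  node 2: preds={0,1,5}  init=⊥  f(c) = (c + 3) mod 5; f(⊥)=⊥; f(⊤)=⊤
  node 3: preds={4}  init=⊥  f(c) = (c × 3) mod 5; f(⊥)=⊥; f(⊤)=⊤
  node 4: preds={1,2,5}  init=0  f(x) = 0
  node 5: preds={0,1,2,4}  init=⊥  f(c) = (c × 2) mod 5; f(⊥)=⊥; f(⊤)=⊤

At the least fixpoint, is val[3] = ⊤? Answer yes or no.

Trace (11 dequeues):
  [1] u=0 | in ⊥ | out ⊥ | ==
  [2] u=1 | in 0 | out ⊤ | prev 3 | push {}
  [3] u=2 | in ⊤ | out ⊤ | prev ⊥ | push {}
  [4] u=3 | in 0 | out 0 | prev ⊥ | push {0}
  [5] u=4 | in ⊤ | out 0 | ==
  [6] u=5 | in ⊤ | out ⊤ | prev ⊥ | push {1,2,4}
  [7] u=0 | in 0 | out 0 | prev ⊥ | push {5}
  [8] u=1 | in ⊤ | out ⊤ | ==
  [9] u=2 | in ⊤ | out ⊤ | ==
  [10] u=4 | in ⊤ | out 0 | ==
  [11] u=5 | in ⊤ | out ⊤ | ==

Converged values:
  [0] 0
  [1] ⊤
  [2] ⊤
  [3] 0
  [4] 0
  [5] ⊤

no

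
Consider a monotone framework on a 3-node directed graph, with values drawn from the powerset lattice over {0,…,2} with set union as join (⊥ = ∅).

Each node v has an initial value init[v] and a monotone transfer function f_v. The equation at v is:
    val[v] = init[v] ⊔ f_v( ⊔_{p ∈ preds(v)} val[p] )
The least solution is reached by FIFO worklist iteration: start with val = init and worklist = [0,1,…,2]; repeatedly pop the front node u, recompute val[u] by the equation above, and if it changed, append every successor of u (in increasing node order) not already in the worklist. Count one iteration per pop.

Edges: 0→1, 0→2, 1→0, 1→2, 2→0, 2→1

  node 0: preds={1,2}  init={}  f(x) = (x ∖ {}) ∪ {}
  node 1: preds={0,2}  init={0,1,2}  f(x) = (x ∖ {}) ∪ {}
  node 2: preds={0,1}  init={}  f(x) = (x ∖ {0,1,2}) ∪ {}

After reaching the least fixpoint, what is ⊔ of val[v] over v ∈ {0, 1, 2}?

{0,1,2}

Iteration log — 3 steps:
  step 1. node 0  ⊔preds={0,1,2}  new={0,1,2}  old={}  +wl: 
  step 2. node 1  ⊔preds={0,1,2}  new={0,1,2}  stable
  step 3. node 2  ⊔preds={0,1,2}  new={}  stable

Least fixpoint reached:
  node 0: {0,1,2}
  node 1: {0,1,2}
  node 2: {}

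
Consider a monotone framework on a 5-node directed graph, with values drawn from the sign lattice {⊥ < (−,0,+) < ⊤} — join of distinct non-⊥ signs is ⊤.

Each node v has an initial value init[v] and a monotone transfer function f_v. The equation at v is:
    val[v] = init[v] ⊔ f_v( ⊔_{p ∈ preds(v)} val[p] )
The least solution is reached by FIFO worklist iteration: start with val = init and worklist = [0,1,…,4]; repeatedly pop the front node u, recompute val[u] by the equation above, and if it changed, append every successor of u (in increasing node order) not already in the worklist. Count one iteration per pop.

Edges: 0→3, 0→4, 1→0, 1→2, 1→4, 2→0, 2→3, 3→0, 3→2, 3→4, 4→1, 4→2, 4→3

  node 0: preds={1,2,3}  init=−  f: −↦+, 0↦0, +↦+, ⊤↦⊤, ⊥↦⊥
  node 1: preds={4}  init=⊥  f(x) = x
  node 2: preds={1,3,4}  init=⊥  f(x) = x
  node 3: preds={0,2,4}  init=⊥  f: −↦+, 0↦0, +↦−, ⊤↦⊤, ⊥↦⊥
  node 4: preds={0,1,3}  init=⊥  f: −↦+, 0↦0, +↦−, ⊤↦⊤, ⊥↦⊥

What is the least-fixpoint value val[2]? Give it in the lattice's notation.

Worklist (12 pops):
  #1 pop 0: in=⊥ → − (no change)
  #2 pop 1: in=⊥ → ⊥ (no change)
  #3 pop 2: in=⊥ → ⊥ (no change)
  #4 pop 3: in=− → + (was ⊥); enqueue [0,2]
  #5 pop 4: in=⊤ → ⊤ (was ⊥); enqueue [1,3]
  #6 pop 0: in=+ → ⊤ (was −); enqueue [4]
  #7 pop 2: in=⊤ → ⊤ (was ⊥); enqueue [0]
  #8 pop 1: in=⊤ → ⊤ (was ⊥); enqueue [2]
  #9 pop 3: in=⊤ → ⊤ (was +); enqueue []
  #10 pop 4: in=⊤ → ⊤ (no change)
  #11 pop 0: in=⊤ → ⊤ (no change)
  #12 pop 2: in=⊤ → ⊤ (no change)

Fixpoint:
  val[0] = ⊤
  val[1] = ⊤
  val[2] = ⊤
  val[3] = ⊤
  val[4] = ⊤

⊤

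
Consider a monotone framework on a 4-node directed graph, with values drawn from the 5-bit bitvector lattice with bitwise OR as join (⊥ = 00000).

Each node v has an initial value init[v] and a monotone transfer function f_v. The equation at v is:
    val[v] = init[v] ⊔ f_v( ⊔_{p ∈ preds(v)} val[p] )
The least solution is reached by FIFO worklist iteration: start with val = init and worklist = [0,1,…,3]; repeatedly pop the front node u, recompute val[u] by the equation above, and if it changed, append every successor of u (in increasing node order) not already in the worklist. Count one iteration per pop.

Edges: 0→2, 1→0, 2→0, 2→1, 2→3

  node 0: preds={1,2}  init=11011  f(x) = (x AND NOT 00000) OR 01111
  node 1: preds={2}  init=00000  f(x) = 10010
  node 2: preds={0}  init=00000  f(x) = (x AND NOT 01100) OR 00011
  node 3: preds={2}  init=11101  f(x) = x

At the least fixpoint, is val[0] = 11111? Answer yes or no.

Worklist (6 pops):
  #1 pop 0: in=00000 → 11111 (was 11011); enqueue []
  #2 pop 1: in=00000 → 10010 (was 00000); enqueue [0]
  #3 pop 2: in=11111 → 10011 (was 00000); enqueue [1]
  #4 pop 3: in=10011 → 11111 (was 11101); enqueue []
  #5 pop 0: in=10011 → 11111 (no change)
  #6 pop 1: in=10011 → 10010 (no change)

Fixpoint:
  val[0] = 11111
  val[1] = 10010
  val[2] = 10011
  val[3] = 11111

yes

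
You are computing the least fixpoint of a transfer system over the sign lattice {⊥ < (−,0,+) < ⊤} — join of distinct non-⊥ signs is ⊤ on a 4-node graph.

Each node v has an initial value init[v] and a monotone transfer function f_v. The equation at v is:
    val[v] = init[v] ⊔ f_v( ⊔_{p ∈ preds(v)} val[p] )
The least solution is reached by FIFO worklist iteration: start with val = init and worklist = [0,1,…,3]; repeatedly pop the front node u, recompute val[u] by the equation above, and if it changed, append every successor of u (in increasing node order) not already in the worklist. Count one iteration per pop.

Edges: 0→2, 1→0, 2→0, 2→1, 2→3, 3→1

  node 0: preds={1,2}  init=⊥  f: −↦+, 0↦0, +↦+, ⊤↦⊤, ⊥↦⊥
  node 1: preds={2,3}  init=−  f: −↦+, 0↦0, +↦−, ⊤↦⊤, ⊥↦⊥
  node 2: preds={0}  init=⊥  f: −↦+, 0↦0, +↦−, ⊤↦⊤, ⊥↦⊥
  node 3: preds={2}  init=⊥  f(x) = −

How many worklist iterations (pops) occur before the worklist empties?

11

Trace (11 dequeues):
  [1] u=0 | in − | out + | prev ⊥ | push {}
  [2] u=1 | in ⊥ | out − | ==
  [3] u=2 | in + | out − | prev ⊥ | push {0,1}
  [4] u=3 | in − | out − | prev ⊥ | push {}
  [5] u=0 | in − | out + | ==
  [6] u=1 | in − | out ⊤ | prev − | push {0}
  [7] u=0 | in ⊤ | out ⊤ | prev + | push {2}
  [8] u=2 | in ⊤ | out ⊤ | prev − | push {0,1,3}
  [9] u=0 | in ⊤ | out ⊤ | ==
  [10] u=1 | in ⊤ | out ⊤ | ==
  [11] u=3 | in ⊤ | out − | ==

Converged values:
  [0] ⊤
  [1] ⊤
  [2] ⊤
  [3] −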